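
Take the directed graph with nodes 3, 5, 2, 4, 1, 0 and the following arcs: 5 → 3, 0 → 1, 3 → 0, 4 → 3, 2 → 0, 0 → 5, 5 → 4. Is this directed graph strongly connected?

No

There is no directed path from 1 to 2, so the graph is not strongly connected.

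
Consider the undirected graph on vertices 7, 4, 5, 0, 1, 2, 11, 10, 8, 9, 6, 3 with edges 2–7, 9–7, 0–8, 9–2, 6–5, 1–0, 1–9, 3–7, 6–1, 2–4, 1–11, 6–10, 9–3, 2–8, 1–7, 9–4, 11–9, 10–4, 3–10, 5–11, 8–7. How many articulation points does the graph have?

0

Removing 6, for instance, still leaves 1 component. No single vertex removal increases the component count — the graph has no articulation points.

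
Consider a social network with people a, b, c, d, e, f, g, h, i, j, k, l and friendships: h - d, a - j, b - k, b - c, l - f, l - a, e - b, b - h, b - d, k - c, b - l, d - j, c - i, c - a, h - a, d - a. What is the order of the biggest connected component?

g is isolated — a component by itself.
Starting from a we can reach a, b, c, d, e, f, h, i, j, k, l. That is one component of size 11.
The largest has 11 vertices.

11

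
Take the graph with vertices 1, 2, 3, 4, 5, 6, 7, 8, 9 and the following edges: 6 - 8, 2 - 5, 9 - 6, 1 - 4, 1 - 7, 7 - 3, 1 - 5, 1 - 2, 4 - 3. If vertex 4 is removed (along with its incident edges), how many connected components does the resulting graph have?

2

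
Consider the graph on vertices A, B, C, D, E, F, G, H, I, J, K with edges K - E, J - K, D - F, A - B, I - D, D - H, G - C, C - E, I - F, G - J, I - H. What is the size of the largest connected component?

Starting from A we can reach A, B. That is one component of size 2.
Starting from D we can reach D, F, H, I. That is one component of size 4.
Starting from C we can reach C, E, G, J, K. That is one component of size 5.
The largest has 5 vertices.

5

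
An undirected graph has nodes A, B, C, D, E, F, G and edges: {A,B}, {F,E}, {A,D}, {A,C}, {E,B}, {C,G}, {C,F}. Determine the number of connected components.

Starting from A we can reach A, B, C, D, E, F, G. That is one component of size 7.
Total: 1 component.

1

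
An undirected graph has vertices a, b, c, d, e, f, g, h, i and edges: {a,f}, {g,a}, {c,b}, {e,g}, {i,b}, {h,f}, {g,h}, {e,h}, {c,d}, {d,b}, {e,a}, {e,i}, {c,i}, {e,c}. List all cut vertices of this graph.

Removing e increases the component count from 1 to 2, so e is a cut vertex.
By contrast removing h leaves 1 component; it is not a cut vertex. No other vertex is a cut vertex either.

e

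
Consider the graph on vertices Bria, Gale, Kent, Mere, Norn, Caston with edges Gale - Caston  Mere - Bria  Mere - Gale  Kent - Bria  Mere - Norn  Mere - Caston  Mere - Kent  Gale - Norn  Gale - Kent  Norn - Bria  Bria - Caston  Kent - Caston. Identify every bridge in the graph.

none

The edges on the cycle Mere-Gale-Norn-Bria-Kent-Mere are not bridges since each lies on that cycle.
Every edge lies on some cycle, so there are no bridges.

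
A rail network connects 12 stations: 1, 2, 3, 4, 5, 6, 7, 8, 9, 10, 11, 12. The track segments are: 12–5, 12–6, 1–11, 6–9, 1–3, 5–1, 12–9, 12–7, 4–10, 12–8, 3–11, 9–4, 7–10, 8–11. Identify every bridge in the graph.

The edges on the cycle 1-3-11-1 are not bridges since each lies on that cycle.
Every edge lies on some cycle, so there are no bridges.

none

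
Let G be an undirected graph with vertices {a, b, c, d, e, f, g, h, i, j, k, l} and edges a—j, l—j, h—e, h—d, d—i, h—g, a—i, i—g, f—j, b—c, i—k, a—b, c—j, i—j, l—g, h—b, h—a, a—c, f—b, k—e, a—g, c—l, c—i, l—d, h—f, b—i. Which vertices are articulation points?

Removing l, for instance, still leaves 1 component. No single vertex removal increases the component count — the graph has no articulation points.

none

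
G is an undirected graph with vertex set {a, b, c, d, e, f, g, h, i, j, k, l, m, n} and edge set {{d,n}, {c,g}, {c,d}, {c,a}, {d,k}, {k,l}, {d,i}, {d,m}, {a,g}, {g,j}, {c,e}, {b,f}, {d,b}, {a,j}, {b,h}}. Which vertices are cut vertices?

Removing b increases the component count from 1 to 3, so b is a cut vertex.
Removing c increases the component count from 1 to 3, so c is a cut vertex.
Removing d increases the component count from 1 to 6, so d is a cut vertex.
Likewise k is a cut vertex.
By contrast removing a leaves 1 component; it is not a cut vertex. No other vertex is a cut vertex either.

b, c, d, k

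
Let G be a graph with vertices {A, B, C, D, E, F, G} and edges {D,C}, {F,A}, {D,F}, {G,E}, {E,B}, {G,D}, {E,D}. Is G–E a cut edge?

No

After removing G–E, the path G-D-E still connects them, so the edge is not a bridge.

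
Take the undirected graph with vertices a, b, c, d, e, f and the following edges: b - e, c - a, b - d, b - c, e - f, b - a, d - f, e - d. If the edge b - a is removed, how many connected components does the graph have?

1

b and a are still connected via b-c-a, so the component count stays at 1.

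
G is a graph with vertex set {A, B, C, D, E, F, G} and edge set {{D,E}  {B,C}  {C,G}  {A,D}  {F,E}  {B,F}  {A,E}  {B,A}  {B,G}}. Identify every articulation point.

Removing B increases the component count from 1 to 2, so B is a cut vertex.
By contrast removing D leaves 1 component; it is not a cut vertex. No other vertex is a cut vertex either.

B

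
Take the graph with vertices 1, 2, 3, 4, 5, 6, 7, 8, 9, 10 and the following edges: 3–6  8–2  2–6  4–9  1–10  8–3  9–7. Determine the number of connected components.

4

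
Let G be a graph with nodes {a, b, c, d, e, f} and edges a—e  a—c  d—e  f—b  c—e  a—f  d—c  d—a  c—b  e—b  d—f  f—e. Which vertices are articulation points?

Removing a, for instance, still leaves 1 component. No single vertex removal increases the component count — the graph has no articulation points.

none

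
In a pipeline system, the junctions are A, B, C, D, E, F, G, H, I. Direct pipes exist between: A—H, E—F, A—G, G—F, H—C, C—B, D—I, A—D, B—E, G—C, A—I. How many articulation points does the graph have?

1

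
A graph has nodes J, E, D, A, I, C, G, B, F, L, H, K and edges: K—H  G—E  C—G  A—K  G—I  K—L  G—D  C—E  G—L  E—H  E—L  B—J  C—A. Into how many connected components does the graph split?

F is isolated — a component by itself.
Starting from B we can reach B, J. That is one component of size 2.
Starting from A we can reach A, C, D, E, G, H, I, K, L. That is one component of size 9.
Total: 3 components.

3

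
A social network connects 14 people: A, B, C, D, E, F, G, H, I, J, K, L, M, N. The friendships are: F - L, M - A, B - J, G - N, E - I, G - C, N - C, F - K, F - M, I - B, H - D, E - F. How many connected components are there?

Starting from D we can reach D, H. That is one component of size 2.
Starting from C we can reach C, G, N. That is one component of size 3.
Starting from A we can reach A, B, E, F, I, J, K, L, M. That is one component of size 9.
Total: 3 components.

3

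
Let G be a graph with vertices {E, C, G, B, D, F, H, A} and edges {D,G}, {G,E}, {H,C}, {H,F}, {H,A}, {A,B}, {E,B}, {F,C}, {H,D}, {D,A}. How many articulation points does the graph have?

1

Removing H increases the component count from 1 to 2, so H is a cut vertex.
By contrast removing C leaves 1 component; it is not a cut vertex. No other vertex is a cut vertex either.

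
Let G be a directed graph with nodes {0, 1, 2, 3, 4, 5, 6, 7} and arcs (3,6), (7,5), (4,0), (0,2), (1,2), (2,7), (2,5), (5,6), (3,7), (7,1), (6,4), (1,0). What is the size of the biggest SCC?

{0, 1, 2, 4, 5, 6, 7} are all mutually reachable — one SCC of size 7.
{3} is an SCC by itself.
The largest has 7 vertices.

7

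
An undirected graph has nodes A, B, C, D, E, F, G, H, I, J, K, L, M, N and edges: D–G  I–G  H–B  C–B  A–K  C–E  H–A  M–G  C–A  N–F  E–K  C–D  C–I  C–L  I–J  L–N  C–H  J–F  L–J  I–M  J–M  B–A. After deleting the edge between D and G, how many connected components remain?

1

D and G are still connected via D-C-I-G, so the component count stays at 1.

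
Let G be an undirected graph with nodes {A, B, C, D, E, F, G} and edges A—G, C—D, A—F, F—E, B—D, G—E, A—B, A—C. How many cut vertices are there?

Removing A increases the component count from 1 to 2, so A is a cut vertex.
By contrast removing D leaves 1 component; it is not a cut vertex. No other vertex is a cut vertex either.

1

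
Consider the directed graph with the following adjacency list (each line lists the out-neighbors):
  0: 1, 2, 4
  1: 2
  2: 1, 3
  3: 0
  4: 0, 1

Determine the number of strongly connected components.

1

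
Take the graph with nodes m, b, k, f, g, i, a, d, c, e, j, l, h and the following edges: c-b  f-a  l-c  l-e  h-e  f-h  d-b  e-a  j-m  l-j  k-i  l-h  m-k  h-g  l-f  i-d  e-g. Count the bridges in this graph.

The edges on the cycle l-f-a-e-l are not bridges since each lies on that cycle.
Every edge lies on some cycle, so there are no bridges.

0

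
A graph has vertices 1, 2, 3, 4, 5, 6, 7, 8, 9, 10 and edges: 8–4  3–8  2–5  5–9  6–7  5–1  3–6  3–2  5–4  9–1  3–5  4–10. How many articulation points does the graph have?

4

Removing 3 increases the component count from 1 to 2, so 3 is a cut vertex.
Removing 4 increases the component count from 1 to 2, so 4 is a cut vertex.
Removing 5 increases the component count from 1 to 2, so 5 is a cut vertex.
Likewise 6 is a cut vertex.
By contrast removing 1 leaves 1 component; it is not a cut vertex. No other vertex is a cut vertex either.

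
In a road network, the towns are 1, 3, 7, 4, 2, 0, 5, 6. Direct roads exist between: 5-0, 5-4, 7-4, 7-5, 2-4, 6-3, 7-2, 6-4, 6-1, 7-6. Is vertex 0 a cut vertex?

Deleting 0 leaves 1 component (was 1), so 0 is not a cut vertex.

No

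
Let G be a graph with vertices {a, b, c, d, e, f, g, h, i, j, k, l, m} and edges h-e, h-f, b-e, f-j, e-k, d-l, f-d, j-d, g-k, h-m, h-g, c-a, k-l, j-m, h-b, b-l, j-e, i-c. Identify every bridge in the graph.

a-c, c-i

The edges on the cycle h-g-k-e-h are not bridges since each lies on that cycle.
But removing i-c disconnects i from c; removing c-a disconnects c from a — these are bridges.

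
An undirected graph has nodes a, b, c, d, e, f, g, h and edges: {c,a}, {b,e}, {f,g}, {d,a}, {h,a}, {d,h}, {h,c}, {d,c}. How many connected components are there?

3

Starting from f we can reach f, g. That is one component of size 2.
Starting from b we can reach b, e. That is one component of size 2.
Starting from a we can reach a, c, d, h. That is one component of size 4.
Total: 3 components.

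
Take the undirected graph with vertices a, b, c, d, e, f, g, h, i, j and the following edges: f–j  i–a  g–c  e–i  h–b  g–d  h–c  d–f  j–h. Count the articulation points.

2

Removing h increases the component count from 2 to 3, so h is a cut vertex.
Removing i increases the component count from 2 to 3, so i is a cut vertex.
By contrast removing b leaves 2 components; it is not a cut vertex. No other vertex is a cut vertex either.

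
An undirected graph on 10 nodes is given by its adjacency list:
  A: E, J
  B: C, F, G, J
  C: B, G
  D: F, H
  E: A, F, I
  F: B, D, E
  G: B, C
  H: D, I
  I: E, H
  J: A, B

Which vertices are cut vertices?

Removing B increases the component count from 1 to 2, so B is a cut vertex.
By contrast removing I leaves 1 component; it is not a cut vertex. No other vertex is a cut vertex either.

B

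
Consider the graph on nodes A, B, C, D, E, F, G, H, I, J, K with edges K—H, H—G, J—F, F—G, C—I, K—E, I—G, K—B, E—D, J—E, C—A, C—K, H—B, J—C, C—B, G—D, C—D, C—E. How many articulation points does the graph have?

1

Removing C increases the component count from 1 to 2, so C is a cut vertex.
By contrast removing K leaves 1 component; it is not a cut vertex. No other vertex is a cut vertex either.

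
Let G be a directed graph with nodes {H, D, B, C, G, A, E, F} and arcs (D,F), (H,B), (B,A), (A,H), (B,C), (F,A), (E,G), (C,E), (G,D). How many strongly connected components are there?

1

{A, B, C, D, E, F, G, H} are all mutually reachable — one SCC of size 8.
That gives 1 strongly connected component.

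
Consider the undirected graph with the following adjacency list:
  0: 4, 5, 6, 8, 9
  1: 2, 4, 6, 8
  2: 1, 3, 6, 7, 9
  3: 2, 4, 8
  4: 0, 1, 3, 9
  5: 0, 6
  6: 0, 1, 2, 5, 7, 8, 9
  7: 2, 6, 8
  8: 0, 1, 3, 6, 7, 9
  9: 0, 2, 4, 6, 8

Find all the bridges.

The edges on the cycle 2-9-4-0-6-7-2 are not bridges since each lies on that cycle.
Every edge lies on some cycle, so there are no bridges.

none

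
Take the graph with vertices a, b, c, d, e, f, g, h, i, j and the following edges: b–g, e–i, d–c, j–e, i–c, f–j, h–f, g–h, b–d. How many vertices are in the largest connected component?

9

a is isolated — a component by itself.
Starting from b we can reach b, c, d, e, f, g, h, i, j. That is one component of size 9.
The largest has 9 vertices.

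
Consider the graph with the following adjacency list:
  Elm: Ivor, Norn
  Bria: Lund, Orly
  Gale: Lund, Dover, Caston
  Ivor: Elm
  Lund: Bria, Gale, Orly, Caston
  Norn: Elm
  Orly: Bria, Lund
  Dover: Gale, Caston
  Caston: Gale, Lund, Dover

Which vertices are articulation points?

Elm, Lund

Removing Elm increases the component count from 2 to 3, so Elm is a cut vertex.
Removing Lund increases the component count from 2 to 3, so Lund is a cut vertex.
By contrast removing Dover leaves 2 components; it is not a cut vertex. No other vertex is a cut vertex either.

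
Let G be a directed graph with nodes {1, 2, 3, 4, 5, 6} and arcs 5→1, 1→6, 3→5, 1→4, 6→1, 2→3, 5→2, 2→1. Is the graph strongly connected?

There is no directed path from 1 to 3, so the graph is not strongly connected.

No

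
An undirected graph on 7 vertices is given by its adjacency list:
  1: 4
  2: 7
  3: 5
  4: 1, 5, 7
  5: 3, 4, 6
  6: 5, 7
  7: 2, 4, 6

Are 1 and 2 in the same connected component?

Yes

From 1 we can reach 1, 2, 3, 4, 5, 6, 7, which includes 2.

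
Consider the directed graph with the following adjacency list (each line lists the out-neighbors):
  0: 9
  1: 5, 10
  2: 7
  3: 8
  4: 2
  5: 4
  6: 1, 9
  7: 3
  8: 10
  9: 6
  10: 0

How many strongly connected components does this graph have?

1

{0, 1, 2, 3, 4, 5, 6, 7, 8, 9, 10} are all mutually reachable — one SCC of size 11.
That gives 1 strongly connected component.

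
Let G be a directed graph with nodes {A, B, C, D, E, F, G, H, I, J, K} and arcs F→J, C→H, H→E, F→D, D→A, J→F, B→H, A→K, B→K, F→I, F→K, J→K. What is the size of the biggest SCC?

{F, J} are all mutually reachable — one SCC of size 2.
{A} is an SCC by itself.
{I} is an SCC by itself.
{E} is an SCC by itself.
{B} is an SCC by itself.
(and 5 more singleton SCCs)
The largest has 2 vertices.

2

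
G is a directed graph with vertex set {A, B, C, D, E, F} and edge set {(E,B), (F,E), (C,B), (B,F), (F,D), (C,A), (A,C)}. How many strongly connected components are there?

3

{B, E, F} are all mutually reachable — one SCC of size 3.
{A, C} are all mutually reachable — one SCC of size 2.
{D} is an SCC by itself.
That gives 3 strongly connected components.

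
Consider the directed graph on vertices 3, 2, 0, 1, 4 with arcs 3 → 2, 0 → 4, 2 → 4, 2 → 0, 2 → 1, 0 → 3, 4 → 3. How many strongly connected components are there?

{0, 2, 3, 4} are all mutually reachable — one SCC of size 4.
{1} is an SCC by itself.
That gives 2 strongly connected components.

2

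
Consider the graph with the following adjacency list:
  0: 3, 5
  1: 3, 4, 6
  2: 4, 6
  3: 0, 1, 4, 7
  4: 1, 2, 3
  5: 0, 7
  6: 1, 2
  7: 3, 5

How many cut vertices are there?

Removing 3 increases the component count from 1 to 2, so 3 is a cut vertex.
By contrast removing 7 leaves 1 component; it is not a cut vertex. No other vertex is a cut vertex either.

1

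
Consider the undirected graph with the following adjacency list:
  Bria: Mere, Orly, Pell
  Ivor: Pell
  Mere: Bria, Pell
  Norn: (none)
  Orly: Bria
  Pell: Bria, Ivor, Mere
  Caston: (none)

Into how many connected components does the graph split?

Norn is isolated — a component by itself.
Caston is isolated — a component by itself.
Starting from Bria we can reach Bria, Ivor, Mere, Orly, Pell. That is one component of size 5.
Total: 3 components.

3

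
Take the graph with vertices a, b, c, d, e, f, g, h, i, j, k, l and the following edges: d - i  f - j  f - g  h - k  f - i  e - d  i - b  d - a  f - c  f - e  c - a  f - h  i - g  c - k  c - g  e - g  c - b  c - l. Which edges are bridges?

c-l, f-j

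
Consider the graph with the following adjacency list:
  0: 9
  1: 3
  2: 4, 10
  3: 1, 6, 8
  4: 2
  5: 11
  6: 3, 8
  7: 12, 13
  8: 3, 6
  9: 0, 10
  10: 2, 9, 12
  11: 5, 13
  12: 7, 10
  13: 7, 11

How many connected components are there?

2

Starting from 1 we can reach 1, 3, 6, 8. That is one component of size 4.
Starting from 0 we can reach 0, 2, 4, 5, 7, 9, 10, 11, 12, 13. That is one component of size 10.
Total: 2 components.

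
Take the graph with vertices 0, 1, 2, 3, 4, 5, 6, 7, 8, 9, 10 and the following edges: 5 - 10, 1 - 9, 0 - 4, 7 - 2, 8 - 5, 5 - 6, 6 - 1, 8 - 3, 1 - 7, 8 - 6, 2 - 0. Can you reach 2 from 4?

Yes

From 4 we can reach 0, 1, 2, 3, 4, 5, 6, 7, 8, 9, 10, which includes 2.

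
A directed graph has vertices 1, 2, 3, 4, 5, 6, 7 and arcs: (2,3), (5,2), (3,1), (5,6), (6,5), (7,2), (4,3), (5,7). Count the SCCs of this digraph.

6

{5, 6} are all mutually reachable — one SCC of size 2.
{3} is an SCC by itself.
{2} is an SCC by itself.
{4} is an SCC by itself.
{1} is an SCC by itself.
(and 1 more singleton SCC)
That gives 6 strongly connected components.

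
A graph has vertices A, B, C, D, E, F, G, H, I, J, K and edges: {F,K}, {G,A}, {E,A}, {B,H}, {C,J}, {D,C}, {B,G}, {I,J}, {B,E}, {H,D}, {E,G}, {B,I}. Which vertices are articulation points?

B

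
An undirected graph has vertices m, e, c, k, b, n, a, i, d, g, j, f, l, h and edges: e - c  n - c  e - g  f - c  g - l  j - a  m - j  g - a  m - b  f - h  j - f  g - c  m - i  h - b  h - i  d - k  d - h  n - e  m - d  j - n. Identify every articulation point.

Removing d increases the component count from 1 to 2, so d is a cut vertex.
Removing g increases the component count from 1 to 2, so g is a cut vertex.
By contrast removing b leaves 1 component; it is not a cut vertex. No other vertex is a cut vertex either.

d, g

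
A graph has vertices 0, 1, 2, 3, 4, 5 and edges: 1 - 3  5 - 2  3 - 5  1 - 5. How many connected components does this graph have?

0 is isolated — a component by itself.
4 is isolated — a component by itself.
Starting from 1 we can reach 1, 2, 3, 5. That is one component of size 4.
Total: 3 components.

3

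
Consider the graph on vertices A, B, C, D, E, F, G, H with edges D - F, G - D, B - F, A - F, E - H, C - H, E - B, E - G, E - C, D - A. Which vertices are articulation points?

E

Removing E increases the component count from 1 to 2, so E is a cut vertex.
By contrast removing H leaves 1 component; it is not a cut vertex. No other vertex is a cut vertex either.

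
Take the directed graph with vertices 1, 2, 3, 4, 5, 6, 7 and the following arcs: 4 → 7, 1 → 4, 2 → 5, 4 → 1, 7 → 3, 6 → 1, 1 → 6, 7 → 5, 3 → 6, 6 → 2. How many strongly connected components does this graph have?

3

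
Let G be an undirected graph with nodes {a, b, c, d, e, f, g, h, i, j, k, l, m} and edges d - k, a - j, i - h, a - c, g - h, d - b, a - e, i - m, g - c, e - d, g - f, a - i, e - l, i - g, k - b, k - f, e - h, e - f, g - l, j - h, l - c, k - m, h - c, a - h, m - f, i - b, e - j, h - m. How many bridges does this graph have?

The edges on the cycle a-i-g-l-c-a are not bridges since each lies on that cycle.
Every edge lies on some cycle, so there are no bridges.

0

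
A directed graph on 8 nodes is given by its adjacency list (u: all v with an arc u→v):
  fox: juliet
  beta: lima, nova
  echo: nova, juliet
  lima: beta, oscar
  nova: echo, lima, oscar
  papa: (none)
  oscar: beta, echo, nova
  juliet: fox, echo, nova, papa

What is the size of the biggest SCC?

7

{fox, beta, echo, lima, nova, oscar, juliet} are all mutually reachable — one SCC of size 7.
{papa} is an SCC by itself.
The largest has 7 vertices.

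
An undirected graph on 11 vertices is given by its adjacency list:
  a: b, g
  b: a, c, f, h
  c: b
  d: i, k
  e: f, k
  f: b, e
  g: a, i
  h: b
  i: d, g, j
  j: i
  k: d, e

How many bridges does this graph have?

3

The edges on the cycle e-f-b-a-g-i-d-k-e are not bridges since each lies on that cycle.
But removing b-h disconnects b from h; removing c-b disconnects c from b; removing j-i disconnects j from i — these are bridges.
That makes 3 bridges.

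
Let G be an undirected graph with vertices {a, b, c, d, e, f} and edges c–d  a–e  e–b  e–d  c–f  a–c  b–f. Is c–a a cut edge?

After removing c–a, the path c-d-e-a still connects them, so the edge is not a bridge.

No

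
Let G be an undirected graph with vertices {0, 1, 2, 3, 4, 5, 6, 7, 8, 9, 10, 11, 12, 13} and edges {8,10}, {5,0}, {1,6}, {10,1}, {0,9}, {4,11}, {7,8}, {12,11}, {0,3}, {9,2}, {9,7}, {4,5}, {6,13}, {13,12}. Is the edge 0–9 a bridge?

After removing 0–9, the path 0-5-4-11-12-13-6-1-10-8-7-9 still connects them, so the edge is not a bridge.

No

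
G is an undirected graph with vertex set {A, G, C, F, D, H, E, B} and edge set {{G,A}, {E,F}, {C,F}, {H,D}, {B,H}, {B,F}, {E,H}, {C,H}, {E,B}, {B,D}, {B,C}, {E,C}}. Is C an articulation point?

No

Deleting C leaves 2 components (was 2), so C is not a cut vertex.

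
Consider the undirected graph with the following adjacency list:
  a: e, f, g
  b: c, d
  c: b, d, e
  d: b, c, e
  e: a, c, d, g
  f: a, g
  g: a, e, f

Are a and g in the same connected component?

Yes

From a we can reach a, b, c, d, e, f, g, which includes g.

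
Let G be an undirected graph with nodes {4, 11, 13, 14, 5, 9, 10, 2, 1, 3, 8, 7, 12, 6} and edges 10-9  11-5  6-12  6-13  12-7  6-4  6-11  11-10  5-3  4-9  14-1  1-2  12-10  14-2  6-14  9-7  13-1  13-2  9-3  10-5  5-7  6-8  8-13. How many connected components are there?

1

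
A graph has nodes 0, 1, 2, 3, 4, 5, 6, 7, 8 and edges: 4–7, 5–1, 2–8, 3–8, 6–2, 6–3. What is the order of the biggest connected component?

4

0 is isolated — a component by itself.
Starting from 1 we can reach 1, 5. That is one component of size 2.
Starting from 4 we can reach 4, 7. That is one component of size 2.
Starting from 2 we can reach 2, 3, 6, 8. That is one component of size 4.
The largest has 4 vertices.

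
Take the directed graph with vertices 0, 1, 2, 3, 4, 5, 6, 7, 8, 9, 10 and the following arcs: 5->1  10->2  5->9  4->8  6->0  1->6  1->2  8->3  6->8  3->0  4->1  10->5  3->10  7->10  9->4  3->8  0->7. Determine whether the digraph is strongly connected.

There is no directed path from 2 to 0, so the graph is not strongly connected.

No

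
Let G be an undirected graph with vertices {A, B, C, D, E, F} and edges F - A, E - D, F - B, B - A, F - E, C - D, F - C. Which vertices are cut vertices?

Removing F increases the component count from 1 to 2, so F is a cut vertex.
By contrast removing E leaves 1 component; it is not a cut vertex. No other vertex is a cut vertex either.

F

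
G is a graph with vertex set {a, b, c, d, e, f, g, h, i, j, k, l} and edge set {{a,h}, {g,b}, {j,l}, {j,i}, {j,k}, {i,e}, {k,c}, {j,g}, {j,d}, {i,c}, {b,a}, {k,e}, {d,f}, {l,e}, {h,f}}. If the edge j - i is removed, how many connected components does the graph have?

1

j and i are still connected via j-k-c-i, so the component count stays at 1.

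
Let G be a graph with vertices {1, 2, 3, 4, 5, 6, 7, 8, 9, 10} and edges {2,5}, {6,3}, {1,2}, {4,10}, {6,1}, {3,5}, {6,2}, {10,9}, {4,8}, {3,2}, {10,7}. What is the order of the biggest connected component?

5

Starting from 1 we can reach 1, 2, 3, 5, 6. That is one component of size 5.
Starting from 4 we can reach 4, 7, 8, 9, 10. That is one component of size 5.
The largest has 5 vertices.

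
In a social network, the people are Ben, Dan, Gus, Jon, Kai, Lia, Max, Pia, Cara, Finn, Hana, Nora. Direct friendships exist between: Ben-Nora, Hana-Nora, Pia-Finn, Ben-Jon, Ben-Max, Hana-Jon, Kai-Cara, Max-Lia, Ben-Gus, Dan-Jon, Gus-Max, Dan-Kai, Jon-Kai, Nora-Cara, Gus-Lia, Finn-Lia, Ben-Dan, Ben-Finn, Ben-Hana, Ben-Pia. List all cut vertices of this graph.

Ben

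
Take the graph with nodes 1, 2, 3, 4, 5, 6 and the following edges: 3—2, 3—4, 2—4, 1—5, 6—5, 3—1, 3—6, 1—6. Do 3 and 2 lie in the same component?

Yes

From 3 we can reach 1, 2, 3, 4, 5, 6, which includes 2.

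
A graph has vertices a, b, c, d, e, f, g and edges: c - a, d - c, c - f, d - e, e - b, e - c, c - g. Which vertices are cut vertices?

c, e

Removing c increases the component count from 1 to 4, so c is a cut vertex.
Removing e increases the component count from 1 to 2, so e is a cut vertex.
By contrast removing d leaves 1 component; it is not a cut vertex. No other vertex is a cut vertex either.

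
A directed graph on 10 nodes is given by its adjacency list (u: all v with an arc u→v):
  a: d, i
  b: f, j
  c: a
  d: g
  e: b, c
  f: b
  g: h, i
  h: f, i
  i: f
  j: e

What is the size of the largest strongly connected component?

10

{a, b, c, d, e, f, g, h, i, j} are all mutually reachable — one SCC of size 10.
The largest has 10 vertices.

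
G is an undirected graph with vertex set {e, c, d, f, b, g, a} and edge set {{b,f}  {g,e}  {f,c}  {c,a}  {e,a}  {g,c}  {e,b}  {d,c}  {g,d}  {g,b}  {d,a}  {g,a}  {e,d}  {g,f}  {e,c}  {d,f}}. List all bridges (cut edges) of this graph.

The edges on the cycle e-b-f-d-e are not bridges since each lies on that cycle.
Every edge lies on some cycle, so there are no bridges.

none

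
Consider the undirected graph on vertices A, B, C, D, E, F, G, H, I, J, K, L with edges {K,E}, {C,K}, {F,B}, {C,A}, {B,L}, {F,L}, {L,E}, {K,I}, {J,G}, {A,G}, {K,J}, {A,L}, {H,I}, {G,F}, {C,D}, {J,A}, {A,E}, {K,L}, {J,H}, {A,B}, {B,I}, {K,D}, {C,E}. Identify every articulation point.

Removing J, for instance, still leaves 1 component. No single vertex removal increases the component count — the graph has no articulation points.

none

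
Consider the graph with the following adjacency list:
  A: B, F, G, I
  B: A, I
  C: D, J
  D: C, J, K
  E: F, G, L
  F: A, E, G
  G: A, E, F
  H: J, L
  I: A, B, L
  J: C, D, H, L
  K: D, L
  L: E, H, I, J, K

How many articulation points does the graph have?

Removing L increases the component count from 1 to 2, so L is a cut vertex.
By contrast removing G leaves 1 component; it is not a cut vertex. No other vertex is a cut vertex either.

1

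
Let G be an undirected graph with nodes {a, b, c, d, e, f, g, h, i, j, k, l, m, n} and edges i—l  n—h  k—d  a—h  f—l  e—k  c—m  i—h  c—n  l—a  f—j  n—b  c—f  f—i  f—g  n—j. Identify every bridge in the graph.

b-n, c-m, d-k, e-k, f-g

The edges on the cycle f-i-l-f are not bridges since each lies on that cycle.
But removing e—k disconnects e from k; removing f—g disconnects f from g; removing c—m disconnects c from m; removing k—d disconnects k from d — these are bridges.
In total 5 edges are bridges.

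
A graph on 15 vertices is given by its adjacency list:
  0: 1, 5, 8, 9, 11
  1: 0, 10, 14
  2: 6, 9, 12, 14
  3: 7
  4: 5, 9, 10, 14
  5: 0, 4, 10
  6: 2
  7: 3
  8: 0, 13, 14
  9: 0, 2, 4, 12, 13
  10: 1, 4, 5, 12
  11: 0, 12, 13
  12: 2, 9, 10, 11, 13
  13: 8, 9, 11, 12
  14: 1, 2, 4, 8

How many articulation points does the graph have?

1

Removing 2 increases the component count from 2 to 3, so 2 is a cut vertex.
By contrast removing 6 leaves 2 components; it is not a cut vertex. No other vertex is a cut vertex either.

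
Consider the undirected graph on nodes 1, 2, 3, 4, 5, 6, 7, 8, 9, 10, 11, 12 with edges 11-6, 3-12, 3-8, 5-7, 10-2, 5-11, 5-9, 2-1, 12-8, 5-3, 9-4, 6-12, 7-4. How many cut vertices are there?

2

Removing 2 increases the component count from 2 to 3, so 2 is a cut vertex.
Removing 5 increases the component count from 2 to 3, so 5 is a cut vertex.
By contrast removing 6 leaves 2 components; it is not a cut vertex. No other vertex is a cut vertex either.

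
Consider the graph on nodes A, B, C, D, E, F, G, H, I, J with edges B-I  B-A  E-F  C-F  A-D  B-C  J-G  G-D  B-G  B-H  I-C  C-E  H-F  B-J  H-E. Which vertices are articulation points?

Removing B increases the component count from 1 to 2, so B is a cut vertex.
By contrast removing F leaves 1 component; it is not a cut vertex. No other vertex is a cut vertex either.

B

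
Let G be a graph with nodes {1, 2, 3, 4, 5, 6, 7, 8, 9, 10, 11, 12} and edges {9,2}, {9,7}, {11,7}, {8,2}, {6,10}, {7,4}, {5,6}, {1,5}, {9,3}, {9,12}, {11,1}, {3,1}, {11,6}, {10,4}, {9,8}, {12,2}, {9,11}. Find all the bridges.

none

The edges on the cycle 9-12-2-9 are not bridges since each lies on that cycle.
Every edge lies on some cycle, so there are no bridges.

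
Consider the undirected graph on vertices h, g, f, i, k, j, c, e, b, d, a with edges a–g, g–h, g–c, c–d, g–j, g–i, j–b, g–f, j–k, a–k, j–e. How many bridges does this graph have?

7

The edges on the cycle a-g-j-k-a are not bridges since each lies on that cycle.
But removing g–i disconnects g from i; removing j–b disconnects j from b; removing j–e disconnects j from e; removing h–g disconnects h from g — these are bridges.
In total 7 edges are bridges.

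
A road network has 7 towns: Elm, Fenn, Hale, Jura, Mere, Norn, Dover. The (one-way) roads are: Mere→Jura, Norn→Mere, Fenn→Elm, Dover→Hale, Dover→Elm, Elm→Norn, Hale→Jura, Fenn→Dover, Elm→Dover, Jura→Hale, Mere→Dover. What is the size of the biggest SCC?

4

{Elm, Mere, Norn, Dover} are all mutually reachable — one SCC of size 4.
{Hale, Jura} are all mutually reachable — one SCC of size 2.
{Fenn} is an SCC by itself.
The largest has 4 vertices.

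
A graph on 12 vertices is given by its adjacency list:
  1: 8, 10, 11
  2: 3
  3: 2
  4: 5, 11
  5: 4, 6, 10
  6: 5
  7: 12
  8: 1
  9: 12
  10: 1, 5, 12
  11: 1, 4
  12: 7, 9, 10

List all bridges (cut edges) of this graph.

The edges on the cycle 10-5-4-11-1-10 are not bridges since each lies on that cycle.
But removing 10-12 disconnects 10 from 12; removing 12-9 disconnects 12 from 9; removing 6-5 disconnects 6 from 5; removing 3-2 disconnects 3 from 2 — these are bridges.
In total 6 edges are bridges.

1-8, 10-12, 12-7, 12-9, 2-3, 5-6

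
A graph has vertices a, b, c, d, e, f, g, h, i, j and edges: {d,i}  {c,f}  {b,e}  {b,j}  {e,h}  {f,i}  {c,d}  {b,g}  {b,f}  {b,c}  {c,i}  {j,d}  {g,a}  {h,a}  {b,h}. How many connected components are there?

1

Starting from a we can reach a, b, c, d, e, f, g, h, i, j. That is one component of size 10.
Total: 1 component.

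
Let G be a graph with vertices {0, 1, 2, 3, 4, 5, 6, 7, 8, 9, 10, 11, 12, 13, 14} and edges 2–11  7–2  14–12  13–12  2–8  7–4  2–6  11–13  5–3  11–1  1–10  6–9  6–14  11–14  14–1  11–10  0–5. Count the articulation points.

Removing 2 increases the component count from 2 to 4, so 2 is a cut vertex.
Removing 5 increases the component count from 2 to 3, so 5 is a cut vertex.
Removing 6 increases the component count from 2 to 3, so 6 is a cut vertex.
Likewise 7 is a cut vertex.
By contrast removing 9 leaves 2 components; it is not a cut vertex. No other vertex is a cut vertex either.

4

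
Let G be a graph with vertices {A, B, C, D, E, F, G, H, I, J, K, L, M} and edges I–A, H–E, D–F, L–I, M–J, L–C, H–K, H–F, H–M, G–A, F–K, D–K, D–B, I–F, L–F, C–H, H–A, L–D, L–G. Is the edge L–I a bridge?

After removing L–I, the path L-F-I still connects them, so the edge is not a bridge.

No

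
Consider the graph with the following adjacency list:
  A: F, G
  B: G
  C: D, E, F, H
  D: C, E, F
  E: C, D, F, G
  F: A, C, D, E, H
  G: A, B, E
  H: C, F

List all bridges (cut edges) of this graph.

B-G

The edges on the cycle G-E-C-H-F-A-G are not bridges since each lies on that cycle.
But removing G-B disconnects G from B — this is a bridge.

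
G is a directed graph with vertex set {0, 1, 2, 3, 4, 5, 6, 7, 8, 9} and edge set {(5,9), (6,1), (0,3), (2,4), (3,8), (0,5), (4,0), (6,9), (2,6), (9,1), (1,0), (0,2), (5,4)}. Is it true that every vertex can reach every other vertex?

There is no directed path from 2 to 7, so the graph is not strongly connected.

No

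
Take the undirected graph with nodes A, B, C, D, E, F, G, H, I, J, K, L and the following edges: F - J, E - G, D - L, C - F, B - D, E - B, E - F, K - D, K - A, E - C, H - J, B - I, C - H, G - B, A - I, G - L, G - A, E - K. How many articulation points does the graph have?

Removing E increases the component count from 1 to 2, so E is a cut vertex.
By contrast removing L leaves 1 component; it is not a cut vertex. No other vertex is a cut vertex either.

1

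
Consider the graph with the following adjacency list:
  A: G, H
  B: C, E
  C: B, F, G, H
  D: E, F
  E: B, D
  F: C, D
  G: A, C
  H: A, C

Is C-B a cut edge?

No

After removing C-B, the path C-F-D-E-B still connects them, so the edge is not a bridge.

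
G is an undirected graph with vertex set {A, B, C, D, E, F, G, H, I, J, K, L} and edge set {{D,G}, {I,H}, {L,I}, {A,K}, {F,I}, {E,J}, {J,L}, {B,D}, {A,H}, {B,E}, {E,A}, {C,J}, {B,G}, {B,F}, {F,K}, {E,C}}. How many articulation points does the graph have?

1

Removing B increases the component count from 1 to 2, so B is a cut vertex.
By contrast removing I leaves 1 component; it is not a cut vertex. No other vertex is a cut vertex either.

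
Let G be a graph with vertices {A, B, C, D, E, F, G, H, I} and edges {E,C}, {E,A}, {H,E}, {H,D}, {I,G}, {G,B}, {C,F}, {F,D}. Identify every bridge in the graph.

The edges on the cycle H-E-C-F-D-H are not bridges since each lies on that cycle.
But removing I - G disconnects I from G; removing E - A disconnects E from A; removing B - G disconnects B from G — these are bridges.

A-E, B-G, G-I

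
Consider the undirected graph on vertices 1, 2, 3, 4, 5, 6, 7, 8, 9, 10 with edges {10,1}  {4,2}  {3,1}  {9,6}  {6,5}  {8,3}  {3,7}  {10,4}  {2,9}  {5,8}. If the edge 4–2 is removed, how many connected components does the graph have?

1

4 and 2 are still connected via 4-10-1-3-8-5-6-9-2, so the component count stays at 1.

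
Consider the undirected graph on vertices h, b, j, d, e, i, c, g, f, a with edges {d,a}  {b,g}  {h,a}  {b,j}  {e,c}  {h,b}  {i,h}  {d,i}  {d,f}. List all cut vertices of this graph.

Removing b increases the component count from 2 to 4, so b is a cut vertex.
Removing d increases the component count from 2 to 3, so d is a cut vertex.
Removing h increases the component count from 2 to 3, so h is a cut vertex.
By contrast removing a leaves 2 components; it is not a cut vertex. No other vertex is a cut vertex either.

b, d, h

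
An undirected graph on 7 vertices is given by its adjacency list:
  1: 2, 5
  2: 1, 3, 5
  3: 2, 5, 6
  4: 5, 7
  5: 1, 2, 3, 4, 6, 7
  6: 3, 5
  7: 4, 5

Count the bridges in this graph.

0

The edges on the cycle 5-4-7-5 are not bridges since each lies on that cycle.
Every edge lies on some cycle, so there are no bridges.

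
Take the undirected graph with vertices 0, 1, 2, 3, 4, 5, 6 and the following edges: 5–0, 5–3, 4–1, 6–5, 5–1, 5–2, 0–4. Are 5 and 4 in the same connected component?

Yes

From 5 we can reach 0, 1, 2, 3, 4, 5, 6, which includes 4.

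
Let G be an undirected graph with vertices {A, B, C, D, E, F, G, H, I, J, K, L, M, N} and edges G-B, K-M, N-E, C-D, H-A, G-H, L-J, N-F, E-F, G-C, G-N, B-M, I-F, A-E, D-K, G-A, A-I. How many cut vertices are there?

1

Removing G increases the component count from 2 to 3, so G is a cut vertex.
By contrast removing J leaves 2 components; it is not a cut vertex. No other vertex is a cut vertex either.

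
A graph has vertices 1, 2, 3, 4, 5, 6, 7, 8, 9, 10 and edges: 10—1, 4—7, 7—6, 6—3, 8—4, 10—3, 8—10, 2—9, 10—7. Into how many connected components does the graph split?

3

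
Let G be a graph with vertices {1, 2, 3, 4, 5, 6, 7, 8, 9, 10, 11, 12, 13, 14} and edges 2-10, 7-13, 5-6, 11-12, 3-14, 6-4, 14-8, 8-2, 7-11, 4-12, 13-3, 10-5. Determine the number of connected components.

3

9 is isolated — a component by itself.
1 is isolated — a component by itself.
Starting from 2 we can reach 2, 3, 4, 5, 6, 7, 8, 10, 11, 12, 13, 14. That is one component of size 12.
Total: 3 components.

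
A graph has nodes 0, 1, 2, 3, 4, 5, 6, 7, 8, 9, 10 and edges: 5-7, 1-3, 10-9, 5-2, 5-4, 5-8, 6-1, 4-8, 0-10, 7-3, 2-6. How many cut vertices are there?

Removing 5 increases the component count from 2 to 3, so 5 is a cut vertex.
Removing 10 increases the component count from 2 to 3, so 10 is a cut vertex.
By contrast removing 6 leaves 2 components; it is not a cut vertex. No other vertex is a cut vertex either.

2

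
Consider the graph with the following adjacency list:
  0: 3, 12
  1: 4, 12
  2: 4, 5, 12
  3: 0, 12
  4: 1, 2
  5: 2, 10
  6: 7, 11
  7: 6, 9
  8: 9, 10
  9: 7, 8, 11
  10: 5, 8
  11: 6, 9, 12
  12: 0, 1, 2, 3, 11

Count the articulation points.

1

Removing 12 increases the component count from 1 to 2, so 12 is a cut vertex.
By contrast removing 9 leaves 1 component; it is not a cut vertex. No other vertex is a cut vertex either.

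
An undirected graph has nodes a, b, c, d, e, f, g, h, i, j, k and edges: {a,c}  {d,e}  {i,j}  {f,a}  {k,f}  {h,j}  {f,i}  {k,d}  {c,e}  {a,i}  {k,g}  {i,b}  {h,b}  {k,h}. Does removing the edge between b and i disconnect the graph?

After removing b-i, the path b-h-j-i still connects them, so the edge is not a bridge.

No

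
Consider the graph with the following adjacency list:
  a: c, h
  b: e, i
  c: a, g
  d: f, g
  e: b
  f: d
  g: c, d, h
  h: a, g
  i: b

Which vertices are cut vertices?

b, d, g

Removing b increases the component count from 2 to 3, so b is a cut vertex.
Removing d increases the component count from 2 to 3, so d is a cut vertex.
Removing g increases the component count from 2 to 3, so g is a cut vertex.
By contrast removing h leaves 2 components; it is not a cut vertex. No other vertex is a cut vertex either.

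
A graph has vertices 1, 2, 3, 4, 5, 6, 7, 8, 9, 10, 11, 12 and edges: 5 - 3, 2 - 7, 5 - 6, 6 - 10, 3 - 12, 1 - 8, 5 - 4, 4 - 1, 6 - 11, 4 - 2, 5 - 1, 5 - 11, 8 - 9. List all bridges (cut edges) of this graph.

1-8, 10-6, 12-3, 2-4, 2-7, 3-5, 8-9

The edges on the cycle 5-4-1-5 are not bridges since each lies on that cycle.
But removing 4 - 2 disconnects 4 from 2; removing 2 - 7 disconnects 2 from 7; removing 5 - 3 disconnects 5 from 3; removing 6 - 10 disconnects 6 from 10 — these are bridges.
In total 7 edges are bridges.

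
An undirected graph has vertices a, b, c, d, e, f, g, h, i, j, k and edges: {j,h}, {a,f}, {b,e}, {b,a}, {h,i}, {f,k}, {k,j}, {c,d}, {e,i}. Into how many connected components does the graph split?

3

g is isolated — a component by itself.
Starting from c we can reach c, d. That is one component of size 2.
Starting from a we can reach a, b, e, f, h, i, j, k. That is one component of size 8.
Total: 3 components.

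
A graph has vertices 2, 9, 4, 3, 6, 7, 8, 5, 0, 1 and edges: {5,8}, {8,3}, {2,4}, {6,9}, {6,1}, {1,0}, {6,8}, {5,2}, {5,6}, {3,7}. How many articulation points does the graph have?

6

Removing 1 increases the component count from 1 to 2, so 1 is a cut vertex.
Removing 2 increases the component count from 1 to 2, so 2 is a cut vertex.
Removing 3 increases the component count from 1 to 2, so 3 is a cut vertex.
Likewise 5, 6, 8 are cut vertices.
By contrast removing 4 leaves 1 component; it is not a cut vertex. No other vertex is a cut vertex either.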